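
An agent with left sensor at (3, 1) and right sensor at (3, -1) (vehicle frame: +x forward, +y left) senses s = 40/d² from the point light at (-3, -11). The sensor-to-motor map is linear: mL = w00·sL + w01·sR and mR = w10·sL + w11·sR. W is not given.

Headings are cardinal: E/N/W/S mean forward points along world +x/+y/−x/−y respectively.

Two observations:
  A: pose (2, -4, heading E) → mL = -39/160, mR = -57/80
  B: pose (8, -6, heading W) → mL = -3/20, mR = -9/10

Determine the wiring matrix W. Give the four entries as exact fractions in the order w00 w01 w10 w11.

obs A: pose=(2,-4,E) → sL=5/16, sR=2/5, mL=-39/160, mR=-57/80
obs B: pose=(8,-6,W) → sL=1/2, sR=2/5, mL=-3/20, mR=-9/10
sensor matrix S = [[5/16, 2/5], [1/2, 2/5]]; det S = -3/40
solve [mL_A; mL_B] = S·[w00; w01] and [mR_A; mR_B] = S·[w10; w11]:
  w00 = 1/2, w01 = -1, w10 = -1, w11 = -1

1/2 -1 -1 -1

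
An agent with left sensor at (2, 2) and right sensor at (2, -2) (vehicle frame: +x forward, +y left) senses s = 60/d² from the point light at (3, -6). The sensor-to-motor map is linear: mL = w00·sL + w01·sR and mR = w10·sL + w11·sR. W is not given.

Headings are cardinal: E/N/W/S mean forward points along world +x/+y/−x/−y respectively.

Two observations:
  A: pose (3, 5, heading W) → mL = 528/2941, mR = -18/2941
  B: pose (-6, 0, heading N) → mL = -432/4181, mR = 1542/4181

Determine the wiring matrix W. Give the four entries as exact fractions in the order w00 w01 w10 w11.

obs A: pose=(3,5,W) → sL=12/17, sR=60/173, mL=528/2941, mR=-18/2941
obs B: pose=(-6,0,N) → sL=12/37, sR=60/113, mL=-432/4181, mR=1542/4181
sensor matrix S = [[12/17, 60/173], [12/37, 60/113]]; det S = 3225600/12296321
solve [mL_A; mL_B] = S·[w00; w01] and [mR_A; mR_B] = S·[w10; w11]:
  w00 = 1/2, w01 = -1/2, w10 = -1/2, w11 = 1

1/2 -1/2 -1/2 1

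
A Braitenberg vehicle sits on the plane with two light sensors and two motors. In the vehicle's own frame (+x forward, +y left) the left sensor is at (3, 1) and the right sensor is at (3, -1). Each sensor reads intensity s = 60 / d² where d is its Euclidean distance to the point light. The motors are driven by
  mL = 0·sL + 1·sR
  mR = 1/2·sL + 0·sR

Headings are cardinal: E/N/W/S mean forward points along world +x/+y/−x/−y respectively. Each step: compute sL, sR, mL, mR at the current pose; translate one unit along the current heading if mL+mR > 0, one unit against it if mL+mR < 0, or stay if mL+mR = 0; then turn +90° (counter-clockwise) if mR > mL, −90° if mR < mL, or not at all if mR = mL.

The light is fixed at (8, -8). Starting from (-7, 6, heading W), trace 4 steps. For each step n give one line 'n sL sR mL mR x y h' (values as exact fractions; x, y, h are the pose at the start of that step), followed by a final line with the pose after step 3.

0 60/493 20/183 20/183 30/493 -7 6 W
1 30/289 30/257 30/257 15/289 -8 6 N
2 12/85 12/73 12/73 6/85 -8 7 E
3 3/17 3/20 3/20 3/34 -7 7 S
final -7 6 W

n=0: pose=(-7,6,W); sL=60/493, sR=20/183; mL=20/183, mR=30/493; mL+mR=15350/90219 → advance +1; mR−mL=-4370/90219 → turn -1·90°
n=1: pose=(-8,6,N); sL=30/289, sR=30/257; mL=30/257, mR=15/289; mL+mR=12525/74273 → advance +1; mR−mL=-4815/74273 → turn -1·90°
n=2: pose=(-8,7,E); sL=12/85, sR=12/73; mL=12/73, mR=6/85; mL+mR=1458/6205 → advance +1; mR−mL=-582/6205 → turn -1·90°
n=3: pose=(-7,7,S); sL=3/17, sR=3/20; mL=3/20, mR=3/34; mL+mR=81/340 → advance +1; mR−mL=-21/340 → turn -1·90°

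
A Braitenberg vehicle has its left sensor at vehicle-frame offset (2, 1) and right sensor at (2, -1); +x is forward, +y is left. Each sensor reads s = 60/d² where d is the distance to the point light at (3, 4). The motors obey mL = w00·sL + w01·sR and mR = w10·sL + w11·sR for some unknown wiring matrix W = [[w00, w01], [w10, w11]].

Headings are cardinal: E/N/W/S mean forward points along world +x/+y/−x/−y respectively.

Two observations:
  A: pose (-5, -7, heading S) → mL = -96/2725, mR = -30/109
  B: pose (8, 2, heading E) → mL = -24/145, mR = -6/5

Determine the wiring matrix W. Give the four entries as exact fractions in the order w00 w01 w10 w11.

obs A: pose=(-5,-7,S) → sL=30/109, sR=6/25, mL=-96/2725, mR=-30/109
obs B: pose=(8,2,E) → sL=6/5, sR=30/29, mL=-24/145, mR=-6/5
sensor matrix S = [[30/109, 6/25], [6/5, 30/29]]; det S = -1296/395125
solve [mL_A; mL_B] = S·[w00; w01] and [mR_A; mR_B] = S·[w10; w11]:
  w00 = -1, w01 = 1, w10 = -1, w11 = 0

-1 1 -1 0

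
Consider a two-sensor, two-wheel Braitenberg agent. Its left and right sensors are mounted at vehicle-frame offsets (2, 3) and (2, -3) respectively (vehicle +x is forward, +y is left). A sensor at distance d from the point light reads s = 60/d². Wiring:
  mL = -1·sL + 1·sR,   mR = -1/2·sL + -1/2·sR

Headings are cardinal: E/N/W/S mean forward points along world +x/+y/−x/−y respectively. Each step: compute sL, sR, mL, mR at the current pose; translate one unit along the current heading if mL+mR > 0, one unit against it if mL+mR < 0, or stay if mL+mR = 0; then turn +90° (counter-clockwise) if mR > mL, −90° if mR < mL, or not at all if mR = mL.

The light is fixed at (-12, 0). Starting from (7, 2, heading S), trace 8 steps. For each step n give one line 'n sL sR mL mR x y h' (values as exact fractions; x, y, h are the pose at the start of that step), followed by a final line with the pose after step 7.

n=0: pose=(7,2,S); sL=15/121, sR=15/64; mL=855/7744, mR=-2775/15488; mL+mR=-1065/15488 → advance -1; mR−mL=-4485/15488 → turn -1·90°
n=1: pose=(7,3,W); sL=60/289, sR=12/65; mL=-432/18785, mR=-3684/18785; mL+mR=-4116/18785 → advance -1; mR−mL=-3252/18785 → turn -1·90°
n=2: pose=(8,3,N); sL=30/157, sR=30/277; mL=-3600/43489, mR=-6510/43489; mL+mR=-10110/43489 → advance -1; mR−mL=-2910/43489 → turn -1·90°
n=3: pose=(8,2,E); sL=60/509, sR=12/97; mL=288/49373, mR=-5964/49373; mL+mR=-5676/49373 → advance -1; mR−mL=-6252/49373 → turn -1·90°
n=4: pose=(7,2,S); sL=15/121, sR=15/64; mL=855/7744, mR=-2775/15488; mL+mR=-1065/15488 → advance -1; mR−mL=-4485/15488 → turn -1·90°
n=5: pose=(7,3,W); sL=60/289, sR=12/65; mL=-432/18785, mR=-3684/18785; mL+mR=-4116/18785 → advance -1; mR−mL=-3252/18785 → turn -1·90°
n=6: pose=(8,3,N); sL=30/157, sR=30/277; mL=-3600/43489, mR=-6510/43489; mL+mR=-10110/43489 → advance -1; mR−mL=-2910/43489 → turn -1·90°
n=7: pose=(8,2,E); sL=60/509, sR=12/97; mL=288/49373, mR=-5964/49373; mL+mR=-5676/49373 → advance -1; mR−mL=-6252/49373 → turn -1·90°

0 15/121 15/64 855/7744 -2775/15488 7 2 S
1 60/289 12/65 -432/18785 -3684/18785 7 3 W
2 30/157 30/277 -3600/43489 -6510/43489 8 3 N
3 60/509 12/97 288/49373 -5964/49373 8 2 E
4 15/121 15/64 855/7744 -2775/15488 7 2 S
5 60/289 12/65 -432/18785 -3684/18785 7 3 W
6 30/157 30/277 -3600/43489 -6510/43489 8 3 N
7 60/509 12/97 288/49373 -5964/49373 8 2 E
final 7 2 S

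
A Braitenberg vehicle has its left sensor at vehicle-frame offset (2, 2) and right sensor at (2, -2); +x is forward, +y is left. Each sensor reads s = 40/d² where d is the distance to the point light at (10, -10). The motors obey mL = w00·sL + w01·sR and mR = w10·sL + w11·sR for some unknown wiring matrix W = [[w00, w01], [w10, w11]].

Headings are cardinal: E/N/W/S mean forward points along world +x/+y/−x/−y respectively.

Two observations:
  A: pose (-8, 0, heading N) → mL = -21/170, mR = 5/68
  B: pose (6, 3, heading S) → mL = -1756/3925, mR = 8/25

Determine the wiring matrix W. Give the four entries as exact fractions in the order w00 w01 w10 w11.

-1 -1/2 1 0

obs A: pose=(-8,0,N) → sL=5/68, sR=1/10, mL=-21/170, mR=5/68
obs B: pose=(6,3,S) → sL=8/25, sR=40/157, mL=-1756/3925, mR=8/25
sensor matrix S = [[5/68, 1/10], [8/25, 40/157]]; det S = -4426/333625
solve [mL_A; mL_B] = S·[w00; w01] and [mR_A; mR_B] = S·[w10; w11]:
  w00 = -1, w01 = -1/2, w10 = 1, w11 = 0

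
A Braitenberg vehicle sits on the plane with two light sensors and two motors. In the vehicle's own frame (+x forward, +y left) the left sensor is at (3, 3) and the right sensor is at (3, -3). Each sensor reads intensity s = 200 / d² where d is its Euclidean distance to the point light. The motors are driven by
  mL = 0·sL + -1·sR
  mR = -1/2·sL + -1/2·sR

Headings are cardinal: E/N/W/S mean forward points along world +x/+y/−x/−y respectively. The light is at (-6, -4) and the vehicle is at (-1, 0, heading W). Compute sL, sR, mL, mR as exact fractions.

left sensor world pos  = (-4, -3); dL² = 5
right sensor world pos = (-4, 3); dR² = 53
sL = 200/5 = 40
sR = 200/53 = 200/53
mL = 0·sL + -1·sR = -200/53
mR = -1/2·sL + -1/2·sR = -1160/53

40 200/53 -200/53 -1160/53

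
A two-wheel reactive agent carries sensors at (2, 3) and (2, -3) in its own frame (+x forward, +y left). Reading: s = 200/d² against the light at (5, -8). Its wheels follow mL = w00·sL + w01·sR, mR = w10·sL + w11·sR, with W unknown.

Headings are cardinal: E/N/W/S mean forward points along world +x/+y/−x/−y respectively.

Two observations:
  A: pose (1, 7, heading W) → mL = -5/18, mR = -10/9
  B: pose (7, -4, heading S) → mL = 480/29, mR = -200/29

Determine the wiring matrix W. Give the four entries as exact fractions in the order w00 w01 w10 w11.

obs A: pose=(1,7,W) → sL=10/9, sR=5/9, mL=-5/18, mR=-10/9
obs B: pose=(7,-4,S) → sL=200/29, sR=40, mL=480/29, mR=-200/29
sensor matrix S = [[10/9, 5/9], [200/29, 40]]; det S = 10600/261
solve [mL_A; mL_B] = S·[w00; w01] and [mR_A; mR_B] = S·[w10; w11]:
  w00 = -1/2, w01 = 1/2, w10 = -1, w11 = 0

-1/2 1/2 -1 0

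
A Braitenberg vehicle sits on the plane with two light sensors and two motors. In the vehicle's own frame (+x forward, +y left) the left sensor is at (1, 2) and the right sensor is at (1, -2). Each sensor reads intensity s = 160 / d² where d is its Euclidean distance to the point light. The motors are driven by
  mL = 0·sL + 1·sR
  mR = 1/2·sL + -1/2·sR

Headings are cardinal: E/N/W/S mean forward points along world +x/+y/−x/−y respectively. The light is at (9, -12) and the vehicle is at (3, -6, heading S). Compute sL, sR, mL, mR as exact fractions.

160/41 160/89 160/89 3840/3649

left sensor world pos  = (5, -7); dL² = 41
right sensor world pos = (1, -7); dR² = 89
sL = 160/41 = 160/41
sR = 160/89 = 160/89
mL = 0·sL + 1·sR = 160/89
mR = 1/2·sL + -1/2·sR = 3840/3649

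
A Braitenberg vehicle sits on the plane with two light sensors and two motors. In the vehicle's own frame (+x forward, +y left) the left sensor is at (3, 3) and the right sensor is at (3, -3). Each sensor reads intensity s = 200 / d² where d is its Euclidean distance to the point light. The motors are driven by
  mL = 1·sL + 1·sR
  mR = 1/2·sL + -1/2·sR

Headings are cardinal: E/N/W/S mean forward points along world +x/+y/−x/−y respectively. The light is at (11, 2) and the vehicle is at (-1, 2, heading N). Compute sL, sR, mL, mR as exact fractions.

left sensor world pos  = (-4, 5); dL² = 234
right sensor world pos = (2, 5); dR² = 90
sL = 200/234 = 100/117
sR = 200/90 = 20/9
mL = 1·sL + 1·sR = 40/13
mR = 1/2·sL + -1/2·sR = -80/117

100/117 20/9 40/13 -80/117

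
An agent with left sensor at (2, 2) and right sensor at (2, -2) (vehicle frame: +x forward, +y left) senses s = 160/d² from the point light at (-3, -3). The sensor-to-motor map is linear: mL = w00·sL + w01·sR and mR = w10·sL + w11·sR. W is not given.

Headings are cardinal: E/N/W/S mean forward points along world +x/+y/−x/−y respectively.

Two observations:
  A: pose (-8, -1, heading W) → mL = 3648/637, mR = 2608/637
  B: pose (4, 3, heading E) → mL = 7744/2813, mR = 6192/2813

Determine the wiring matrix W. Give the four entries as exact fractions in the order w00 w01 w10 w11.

1 1 1/2 1

obs A: pose=(-8,-1,W) → sL=160/49, sR=32/13, mL=3648/637, mR=2608/637
obs B: pose=(4,3,E) → sL=32/29, sR=160/97, mL=7744/2813, mR=6192/2813
sensor matrix S = [[160/49, 32/13], [32/29, 160/97]]; det S = 4784128/1791881
solve [mL_A; mL_B] = S·[w00; w01] and [mR_A; mR_B] = S·[w10; w11]:
  w00 = 1, w01 = 1, w10 = 1/2, w11 = 1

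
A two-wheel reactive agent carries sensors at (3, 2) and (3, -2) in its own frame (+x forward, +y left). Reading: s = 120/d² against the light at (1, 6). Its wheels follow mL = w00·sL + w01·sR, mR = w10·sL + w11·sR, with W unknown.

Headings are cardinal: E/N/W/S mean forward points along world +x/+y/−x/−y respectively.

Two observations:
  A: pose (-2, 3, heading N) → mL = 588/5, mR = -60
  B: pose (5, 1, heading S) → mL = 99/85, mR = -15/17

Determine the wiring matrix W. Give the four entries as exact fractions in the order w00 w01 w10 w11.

obs A: pose=(-2,3,N) → sL=24/5, sR=120, mL=588/5, mR=-60
obs B: pose=(5,1,S) → sL=6/5, sR=30/17, mL=99/85, mR=-15/17
sensor matrix S = [[24/5, 120], [6/5, 30/17]]; det S = -2304/17
solve [mL_A; mL_B] = S·[w00; w01] and [mR_A; mR_B] = S·[w10; w11]:
  w00 = -1/2, w01 = 1, w10 = 0, w11 = -1/2

-1/2 1 0 -1/2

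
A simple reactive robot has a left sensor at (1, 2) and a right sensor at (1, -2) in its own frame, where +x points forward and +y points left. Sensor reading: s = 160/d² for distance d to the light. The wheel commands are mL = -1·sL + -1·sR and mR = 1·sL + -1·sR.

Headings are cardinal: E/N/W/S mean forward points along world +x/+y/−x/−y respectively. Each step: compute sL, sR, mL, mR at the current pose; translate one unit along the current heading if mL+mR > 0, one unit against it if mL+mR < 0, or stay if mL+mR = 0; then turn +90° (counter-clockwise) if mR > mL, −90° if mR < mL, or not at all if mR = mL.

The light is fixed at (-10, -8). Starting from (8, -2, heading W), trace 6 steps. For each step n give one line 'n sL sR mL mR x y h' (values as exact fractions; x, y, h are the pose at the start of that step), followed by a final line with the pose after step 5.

0 32/61 160/353 -21056/21533 1536/21533 8 -2 W
1 80/233 80/157 -31200/36581 -6080/36581 9 -2 S
2 160/481 32/85 -28992/40885 -1792/40885 9 -1 E
3 1/2 10/29 -49/58 9/58 8 -1 N
4 32/61 160/353 -21056/21533 1536/21533 8 -2 W
5 80/233 80/157 -31200/36581 -6080/36581 9 -2 S
final 9 -1 E

n=0: pose=(8,-2,W); sL=32/61, sR=160/353; mL=-21056/21533, mR=1536/21533; mL+mR=-320/353 → advance -1; mR−mL=64/61 → turn +1·90°
n=1: pose=(9,-2,S); sL=80/233, sR=80/157; mL=-31200/36581, mR=-6080/36581; mL+mR=-160/157 → advance -1; mR−mL=160/233 → turn +1·90°
n=2: pose=(9,-1,E); sL=160/481, sR=32/85; mL=-28992/40885, mR=-1792/40885; mL+mR=-64/85 → advance -1; mR−mL=320/481 → turn +1·90°
n=3: pose=(8,-1,N); sL=1/2, sR=10/29; mL=-49/58, mR=9/58; mL+mR=-20/29 → advance -1; mR−mL=1 → turn +1·90°
n=4: pose=(8,-2,W); sL=32/61, sR=160/353; mL=-21056/21533, mR=1536/21533; mL+mR=-320/353 → advance -1; mR−mL=64/61 → turn +1·90°
n=5: pose=(9,-2,S); sL=80/233, sR=80/157; mL=-31200/36581, mR=-6080/36581; mL+mR=-160/157 → advance -1; mR−mL=160/233 → turn +1·90°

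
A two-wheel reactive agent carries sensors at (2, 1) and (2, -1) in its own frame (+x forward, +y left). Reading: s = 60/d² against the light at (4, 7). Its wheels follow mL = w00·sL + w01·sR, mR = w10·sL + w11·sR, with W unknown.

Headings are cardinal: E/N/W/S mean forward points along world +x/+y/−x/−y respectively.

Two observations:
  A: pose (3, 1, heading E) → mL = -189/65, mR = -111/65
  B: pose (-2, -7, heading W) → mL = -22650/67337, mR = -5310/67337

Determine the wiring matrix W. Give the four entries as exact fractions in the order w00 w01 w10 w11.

-1 -1/2 -1 1/2

obs A: pose=(3,1,E) → sL=30/13, sR=6/5, mL=-189/65, mR=-111/65
obs B: pose=(-2,-7,W) → sL=60/289, sR=60/233, mL=-22650/67337, mR=-5310/67337
sensor matrix S = [[30/13, 6/5], [60/289, 60/233]]; det S = 302112/875381
solve [mL_A; mL_B] = S·[w00; w01] and [mR_A; mR_B] = S·[w10; w11]:
  w00 = -1, w01 = -1/2, w10 = -1, w11 = 1/2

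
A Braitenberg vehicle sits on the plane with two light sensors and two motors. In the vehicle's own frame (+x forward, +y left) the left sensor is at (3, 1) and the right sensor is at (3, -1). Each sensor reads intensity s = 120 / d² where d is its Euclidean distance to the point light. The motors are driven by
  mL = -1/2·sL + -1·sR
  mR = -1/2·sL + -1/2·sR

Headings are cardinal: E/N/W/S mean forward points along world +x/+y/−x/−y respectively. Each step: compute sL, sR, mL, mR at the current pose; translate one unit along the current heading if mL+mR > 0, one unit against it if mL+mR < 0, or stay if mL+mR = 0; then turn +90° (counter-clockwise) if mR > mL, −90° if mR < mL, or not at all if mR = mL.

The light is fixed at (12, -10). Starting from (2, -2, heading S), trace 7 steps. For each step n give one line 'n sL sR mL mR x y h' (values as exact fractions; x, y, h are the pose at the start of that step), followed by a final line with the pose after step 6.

0 60/53 60/73 -5370/3869 -3780/3869 2 -2 S
1 120/149 120/113 -24660/16837 -15720/16837 2 -1 E
2 5/12 30/61 -1025/1464 -665/1464 1 -1 N
3 24/49 120/277 -9204/13573 -6264/13573 1 -2 W
4 60/53 60/73 -5370/3869 -3780/3869 2 -2 S
5 120/149 120/113 -24660/16837 -15720/16837 2 -1 E
6 5/12 30/61 -1025/1464 -665/1464 1 -1 N
final 1 -2 W

n=0: pose=(2,-2,S); sL=60/53, sR=60/73; mL=-5370/3869, mR=-3780/3869; mL+mR=-9150/3869 → advance -1; mR−mL=30/73 → turn +1·90°
n=1: pose=(2,-1,E); sL=120/149, sR=120/113; mL=-24660/16837, mR=-15720/16837; mL+mR=-40380/16837 → advance -1; mR−mL=60/113 → turn +1·90°
n=2: pose=(1,-1,N); sL=5/12, sR=30/61; mL=-1025/1464, mR=-665/1464; mL+mR=-845/732 → advance -1; mR−mL=15/61 → turn +1·90°
n=3: pose=(1,-2,W); sL=24/49, sR=120/277; mL=-9204/13573, mR=-6264/13573; mL+mR=-15468/13573 → advance -1; mR−mL=60/277 → turn +1·90°
n=4: pose=(2,-2,S); sL=60/53, sR=60/73; mL=-5370/3869, mR=-3780/3869; mL+mR=-9150/3869 → advance -1; mR−mL=30/73 → turn +1·90°
n=5: pose=(2,-1,E); sL=120/149, sR=120/113; mL=-24660/16837, mR=-15720/16837; mL+mR=-40380/16837 → advance -1; mR−mL=60/113 → turn +1·90°
n=6: pose=(1,-1,N); sL=5/12, sR=30/61; mL=-1025/1464, mR=-665/1464; mL+mR=-845/732 → advance -1; mR−mL=15/61 → turn +1·90°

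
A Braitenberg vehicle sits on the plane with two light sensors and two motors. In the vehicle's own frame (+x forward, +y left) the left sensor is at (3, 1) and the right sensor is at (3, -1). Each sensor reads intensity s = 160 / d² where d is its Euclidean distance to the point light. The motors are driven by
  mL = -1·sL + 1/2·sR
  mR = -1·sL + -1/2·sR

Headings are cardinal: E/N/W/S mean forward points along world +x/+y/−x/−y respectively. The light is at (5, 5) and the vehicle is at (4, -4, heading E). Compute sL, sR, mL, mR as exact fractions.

40/17 20/13 -350/221 -690/221

left sensor world pos  = (7, -3); dL² = 68
right sensor world pos = (7, -5); dR² = 104
sL = 160/68 = 40/17
sR = 160/104 = 20/13
mL = -1·sL + 1/2·sR = -350/221
mR = -1·sL + -1/2·sR = -690/221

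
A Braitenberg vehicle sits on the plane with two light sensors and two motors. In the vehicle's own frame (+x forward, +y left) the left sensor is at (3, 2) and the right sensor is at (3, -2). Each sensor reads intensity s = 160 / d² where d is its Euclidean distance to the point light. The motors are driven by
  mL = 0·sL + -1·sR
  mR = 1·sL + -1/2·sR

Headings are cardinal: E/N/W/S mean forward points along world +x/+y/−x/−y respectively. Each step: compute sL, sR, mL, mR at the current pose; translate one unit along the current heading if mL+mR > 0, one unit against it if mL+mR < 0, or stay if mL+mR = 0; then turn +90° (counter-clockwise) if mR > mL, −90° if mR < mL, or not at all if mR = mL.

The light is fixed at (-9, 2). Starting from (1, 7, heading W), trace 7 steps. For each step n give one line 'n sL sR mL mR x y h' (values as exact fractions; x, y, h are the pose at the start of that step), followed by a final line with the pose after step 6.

n=0: pose=(1,7,W); sL=80/29, sR=80/49; mL=-80/49, mR=2760/1421; mL+mR=440/1421 → advance +1; mR−mL=5080/1421 → turn +1·90°
n=1: pose=(0,7,S); sL=32/25, sR=160/53; mL=-160/53, mR=-304/1325; mL+mR=-4304/1325 → advance -1; mR−mL=3696/1325 → turn +1·90°
n=2: pose=(0,8,E); sL=10/13, sR=1; mL=-1, mR=7/26; mL+mR=-19/26 → advance -1; mR−mL=33/26 → turn +1·90°
n=3: pose=(-1,8,N); sL=160/117, sR=160/181; mL=-160/181, mR=19600/21177; mL+mR=880/21177 → advance +1; mR−mL=38320/21177 → turn +1·90°
n=4: pose=(-1,9,W); sL=16/5, sR=80/53; mL=-80/53, mR=648/265; mL+mR=248/265 → advance +1; mR−mL=1048/265 → turn +1·90°
n=5: pose=(-2,9,S); sL=160/97, sR=160/41; mL=-160/41, mR=-1200/3977; mL+mR=-16720/3977 → advance -1; mR−mL=14320/3977 → turn +1·90°
n=6: pose=(-2,10,E); sL=4/5, sR=20/17; mL=-20/17, mR=18/85; mL+mR=-82/85 → advance -1; mR−mL=118/85 → turn +1·90°

0 80/29 80/49 -80/49 2760/1421 1 7 W
1 32/25 160/53 -160/53 -304/1325 0 7 S
2 10/13 1 -1 7/26 0 8 E
3 160/117 160/181 -160/181 19600/21177 -1 8 N
4 16/5 80/53 -80/53 648/265 -1 9 W
5 160/97 160/41 -160/41 -1200/3977 -2 9 S
6 4/5 20/17 -20/17 18/85 -2 10 E
final -3 10 N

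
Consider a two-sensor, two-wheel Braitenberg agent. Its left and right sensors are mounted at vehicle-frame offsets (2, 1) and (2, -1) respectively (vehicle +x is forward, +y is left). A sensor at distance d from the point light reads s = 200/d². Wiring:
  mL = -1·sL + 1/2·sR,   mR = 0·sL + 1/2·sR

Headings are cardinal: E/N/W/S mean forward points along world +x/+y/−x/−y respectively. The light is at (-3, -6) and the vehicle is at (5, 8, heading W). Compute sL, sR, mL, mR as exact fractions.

left sensor world pos  = (3, 7); dL² = 205
right sensor world pos = (3, 9); dR² = 261
sL = 200/205 = 40/41
sR = 200/261 = 200/261
mL = -1·sL + 1/2·sR = -6340/10701
mR = 0·sL + 1/2·sR = 100/261

40/41 200/261 -6340/10701 100/261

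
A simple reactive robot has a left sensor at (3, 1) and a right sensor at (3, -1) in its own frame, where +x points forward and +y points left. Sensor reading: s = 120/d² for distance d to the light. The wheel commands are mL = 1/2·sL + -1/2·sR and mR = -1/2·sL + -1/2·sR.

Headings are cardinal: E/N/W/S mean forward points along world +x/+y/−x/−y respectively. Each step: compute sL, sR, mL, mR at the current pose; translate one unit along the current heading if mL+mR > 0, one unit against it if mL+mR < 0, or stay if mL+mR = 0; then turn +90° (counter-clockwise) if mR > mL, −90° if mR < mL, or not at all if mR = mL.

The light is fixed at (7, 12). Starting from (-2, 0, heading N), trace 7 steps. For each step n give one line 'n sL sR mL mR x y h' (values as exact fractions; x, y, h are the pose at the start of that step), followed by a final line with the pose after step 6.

0 120/181 24/29 -432/5249 -3912/5249 -2 0 N
1 2/3 15/29 13/174 -103/174 -2 -1 E
2 120/337 120/377 2400/127049 -42840/127049 -3 -1 S
3 60/169 12/29 -144/4901 -1884/4901 -3 0 W
4 120/181 24/29 -432/5249 -3912/5249 -2 0 N
5 2/3 15/29 13/174 -103/174 -2 -1 E
6 120/337 120/377 2400/127049 -42840/127049 -3 -1 S
final -3 0 W

n=0: pose=(-2,0,N); sL=120/181, sR=24/29; mL=-432/5249, mR=-3912/5249; mL+mR=-24/29 → advance -1; mR−mL=-120/181 → turn -1·90°
n=1: pose=(-2,-1,E); sL=2/3, sR=15/29; mL=13/174, mR=-103/174; mL+mR=-15/29 → advance -1; mR−mL=-2/3 → turn -1·90°
n=2: pose=(-3,-1,S); sL=120/337, sR=120/377; mL=2400/127049, mR=-42840/127049; mL+mR=-120/377 → advance -1; mR−mL=-120/337 → turn -1·90°
n=3: pose=(-3,0,W); sL=60/169, sR=12/29; mL=-144/4901, mR=-1884/4901; mL+mR=-12/29 → advance -1; mR−mL=-60/169 → turn -1·90°
n=4: pose=(-2,0,N); sL=120/181, sR=24/29; mL=-432/5249, mR=-3912/5249; mL+mR=-24/29 → advance -1; mR−mL=-120/181 → turn -1·90°
n=5: pose=(-2,-1,E); sL=2/3, sR=15/29; mL=13/174, mR=-103/174; mL+mR=-15/29 → advance -1; mR−mL=-2/3 → turn -1·90°
n=6: pose=(-3,-1,S); sL=120/337, sR=120/377; mL=2400/127049, mR=-42840/127049; mL+mR=-120/377 → advance -1; mR−mL=-120/337 → turn -1·90°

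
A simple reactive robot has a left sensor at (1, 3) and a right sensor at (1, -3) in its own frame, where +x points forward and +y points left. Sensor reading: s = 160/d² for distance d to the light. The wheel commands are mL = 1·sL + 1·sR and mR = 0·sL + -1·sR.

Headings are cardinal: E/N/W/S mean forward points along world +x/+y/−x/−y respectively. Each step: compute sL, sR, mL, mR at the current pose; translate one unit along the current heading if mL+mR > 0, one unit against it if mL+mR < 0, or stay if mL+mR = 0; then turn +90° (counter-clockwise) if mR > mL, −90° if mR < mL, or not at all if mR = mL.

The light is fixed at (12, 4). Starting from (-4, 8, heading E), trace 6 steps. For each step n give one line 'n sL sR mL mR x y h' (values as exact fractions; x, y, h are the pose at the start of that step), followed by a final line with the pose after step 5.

n=0: pose=(-4,8,E); sL=80/137, sR=80/113; mL=20000/15481, mR=-80/113; mL+mR=80/137 → advance +1; mR−mL=-30960/15481 → turn -1·90°
n=1: pose=(-3,8,S); sL=160/153, sR=160/333; mL=960/629, mR=-160/333; mL+mR=160/153 → advance +1; mR−mL=-11360/5661 → turn -1·90°
n=2: pose=(-3,7,W); sL=5/8, sR=40/73; mL=685/584, mR=-40/73; mL+mR=5/8 → advance +1; mR−mL=-1005/584 → turn -1·90°
n=3: pose=(-4,7,N); sL=160/377, sR=32/37; mL=17984/13949, mR=-32/37; mL+mR=160/377 → advance +1; mR−mL=-30048/13949 → turn -1·90°
n=4: pose=(-4,8,E); sL=80/137, sR=80/113; mL=20000/15481, mR=-80/113; mL+mR=80/137 → advance +1; mR−mL=-30960/15481 → turn -1·90°
n=5: pose=(-3,8,S); sL=160/153, sR=160/333; mL=960/629, mR=-160/333; mL+mR=160/153 → advance +1; mR−mL=-11360/5661 → turn -1·90°

0 80/137 80/113 20000/15481 -80/113 -4 8 E
1 160/153 160/333 960/629 -160/333 -3 8 S
2 5/8 40/73 685/584 -40/73 -3 7 W
3 160/377 32/37 17984/13949 -32/37 -4 7 N
4 80/137 80/113 20000/15481 -80/113 -4 8 E
5 160/153 160/333 960/629 -160/333 -3 8 S
final -3 7 W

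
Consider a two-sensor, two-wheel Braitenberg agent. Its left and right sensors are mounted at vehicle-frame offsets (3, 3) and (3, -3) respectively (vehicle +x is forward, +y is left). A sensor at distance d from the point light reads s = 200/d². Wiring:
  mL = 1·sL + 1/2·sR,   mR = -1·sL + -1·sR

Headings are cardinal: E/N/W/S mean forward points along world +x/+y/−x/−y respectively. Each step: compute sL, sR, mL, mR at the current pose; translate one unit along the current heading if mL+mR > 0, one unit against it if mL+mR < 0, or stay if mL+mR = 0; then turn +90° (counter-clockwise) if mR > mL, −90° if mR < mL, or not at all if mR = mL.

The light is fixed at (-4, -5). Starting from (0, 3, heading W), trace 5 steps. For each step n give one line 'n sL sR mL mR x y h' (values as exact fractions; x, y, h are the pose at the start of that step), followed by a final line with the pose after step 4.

n=0: pose=(0,3,W); sL=100/13, sR=100/61; mL=6750/793, mR=-7400/793; mL+mR=-50/61 → advance -1; mR−mL=-14150/793 → turn -1·90°
n=1: pose=(1,3,N); sL=8/5, sR=40/37; mL=396/185, mR=-496/185; mL+mR=-20/37 → advance -1; mR−mL=-892/185 → turn -1·90°
n=2: pose=(1,2,E); sL=50/41, sR=5/2; mL=405/164, mR=-305/82; mL+mR=-5/4 → advance -1; mR−mL=-1015/164 → turn -1·90°
n=3: pose=(0,2,S); sL=40/13, sR=200/17; mL=1980/221, mR=-3280/221; mL+mR=-100/17 → advance -1; mR−mL=-5260/221 → turn -1·90°
n=4: pose=(0,3,W); sL=100/13, sR=100/61; mL=6750/793, mR=-7400/793; mL+mR=-50/61 → advance -1; mR−mL=-14150/793 → turn -1·90°

0 100/13 100/61 6750/793 -7400/793 0 3 W
1 8/5 40/37 396/185 -496/185 1 3 N
2 50/41 5/2 405/164 -305/82 1 2 E
3 40/13 200/17 1980/221 -3280/221 0 2 S
4 100/13 100/61 6750/793 -7400/793 0 3 W
final 1 3 N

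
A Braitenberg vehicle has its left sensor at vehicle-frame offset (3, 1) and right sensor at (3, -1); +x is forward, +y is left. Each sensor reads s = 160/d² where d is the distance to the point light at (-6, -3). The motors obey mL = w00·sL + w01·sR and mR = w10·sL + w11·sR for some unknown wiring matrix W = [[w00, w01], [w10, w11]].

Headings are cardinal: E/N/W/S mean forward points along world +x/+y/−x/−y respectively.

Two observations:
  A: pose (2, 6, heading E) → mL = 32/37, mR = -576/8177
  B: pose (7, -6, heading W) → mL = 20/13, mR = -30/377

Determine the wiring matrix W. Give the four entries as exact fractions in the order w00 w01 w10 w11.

obs A: pose=(2,6,E) → sL=160/221, sR=32/37, mL=32/37, mR=-576/8177
obs B: pose=(7,-6,W) → sL=40/29, sR=20/13, mL=20/13, mR=-30/377
sensor matrix S = [[160/221, 32/37], [40/29, 20/13]]; det S = -243840/3082729
solve [mL_A; mL_B] = S·[w00; w01] and [mR_A; mR_B] = S·[w10; w11]:
  w00 = 0, w01 = 1, w10 = 1/2, w11 = -1/2

0 1 1/2 -1/2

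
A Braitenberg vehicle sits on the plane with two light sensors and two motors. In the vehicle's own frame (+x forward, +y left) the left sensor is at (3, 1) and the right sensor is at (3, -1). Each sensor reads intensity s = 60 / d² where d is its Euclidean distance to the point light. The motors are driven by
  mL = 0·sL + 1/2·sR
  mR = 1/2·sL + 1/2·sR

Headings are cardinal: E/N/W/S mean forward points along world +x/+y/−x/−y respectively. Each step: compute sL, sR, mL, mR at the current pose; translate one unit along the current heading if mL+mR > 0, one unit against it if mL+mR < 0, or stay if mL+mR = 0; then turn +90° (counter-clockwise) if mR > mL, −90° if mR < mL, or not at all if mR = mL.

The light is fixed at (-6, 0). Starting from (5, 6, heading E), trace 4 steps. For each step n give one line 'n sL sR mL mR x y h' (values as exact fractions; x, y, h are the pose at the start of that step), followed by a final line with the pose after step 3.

n=0: pose=(5,6,E); sL=12/49, sR=60/221; mL=30/221, mR=2796/10829; mL+mR=4266/10829 → advance +1; mR−mL=6/49 → turn +1·90°
n=1: pose=(6,6,N); sL=30/101, sR=6/25; mL=3/25, mR=678/2525; mL+mR=981/2525 → advance +1; mR−mL=15/101 → turn +1·90°
n=2: pose=(6,7,W); sL=20/39, sR=12/29; mL=6/29, mR=524/1131; mL+mR=758/1131 → advance +1; mR−mL=10/39 → turn +1·90°
n=3: pose=(5,7,S); sL=3/8, sR=15/29; mL=15/58, mR=207/464; mL+mR=327/464 → advance +1; mR−mL=3/16 → turn +1·90°

0 12/49 60/221 30/221 2796/10829 5 6 E
1 30/101 6/25 3/25 678/2525 6 6 N
2 20/39 12/29 6/29 524/1131 6 7 W
3 3/8 15/29 15/58 207/464 5 7 S
final 5 6 E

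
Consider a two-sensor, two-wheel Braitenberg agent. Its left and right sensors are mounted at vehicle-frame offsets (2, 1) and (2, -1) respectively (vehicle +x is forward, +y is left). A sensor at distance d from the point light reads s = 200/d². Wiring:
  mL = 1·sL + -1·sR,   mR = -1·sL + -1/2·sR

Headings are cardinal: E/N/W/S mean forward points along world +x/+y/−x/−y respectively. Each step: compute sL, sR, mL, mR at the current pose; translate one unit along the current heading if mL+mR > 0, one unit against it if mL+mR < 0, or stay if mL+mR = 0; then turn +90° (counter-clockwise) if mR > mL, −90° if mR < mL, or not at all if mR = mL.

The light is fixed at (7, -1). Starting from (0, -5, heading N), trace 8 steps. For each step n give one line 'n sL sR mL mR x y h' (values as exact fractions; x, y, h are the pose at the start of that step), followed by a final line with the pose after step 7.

0 50/17 5 -35/17 -185/34 0 -5 N
1 200/41 200/61 4000/2501 -16300/2501 0 -6 E
2 100/49 20/13 320/637 -1790/637 -1 -6 S
3 8/5 200/109 -128/545 -1372/545 -1 -5 W
4 50/17 5 -35/17 -185/34 0 -5 N
5 200/41 200/61 4000/2501 -16300/2501 0 -6 E
6 100/49 20/13 320/637 -1790/637 -1 -6 S
7 8/5 200/109 -128/545 -1372/545 -1 -5 W
final 0 -5 N

n=0: pose=(0,-5,N); sL=50/17, sR=5; mL=-35/17, mR=-185/34; mL+mR=-15/2 → advance -1; mR−mL=-115/34 → turn -1·90°
n=1: pose=(0,-6,E); sL=200/41, sR=200/61; mL=4000/2501, mR=-16300/2501; mL+mR=-300/61 → advance -1; mR−mL=-20300/2501 → turn -1·90°
n=2: pose=(-1,-6,S); sL=100/49, sR=20/13; mL=320/637, mR=-1790/637; mL+mR=-30/13 → advance -1; mR−mL=-2110/637 → turn -1·90°
n=3: pose=(-1,-5,W); sL=8/5, sR=200/109; mL=-128/545, mR=-1372/545; mL+mR=-300/109 → advance -1; mR−mL=-1244/545 → turn -1·90°
n=4: pose=(0,-5,N); sL=50/17, sR=5; mL=-35/17, mR=-185/34; mL+mR=-15/2 → advance -1; mR−mL=-115/34 → turn -1·90°
n=5: pose=(0,-6,E); sL=200/41, sR=200/61; mL=4000/2501, mR=-16300/2501; mL+mR=-300/61 → advance -1; mR−mL=-20300/2501 → turn -1·90°
n=6: pose=(-1,-6,S); sL=100/49, sR=20/13; mL=320/637, mR=-1790/637; mL+mR=-30/13 → advance -1; mR−mL=-2110/637 → turn -1·90°
n=7: pose=(-1,-5,W); sL=8/5, sR=200/109; mL=-128/545, mR=-1372/545; mL+mR=-300/109 → advance -1; mR−mL=-1244/545 → turn -1·90°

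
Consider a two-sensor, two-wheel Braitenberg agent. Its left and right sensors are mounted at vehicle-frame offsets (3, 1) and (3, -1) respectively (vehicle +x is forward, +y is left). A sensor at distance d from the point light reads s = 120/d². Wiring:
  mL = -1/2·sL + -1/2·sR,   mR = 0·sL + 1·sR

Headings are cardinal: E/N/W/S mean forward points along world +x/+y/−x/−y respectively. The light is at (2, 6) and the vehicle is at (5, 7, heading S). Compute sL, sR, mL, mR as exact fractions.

left sensor world pos  = (6, 4); dL² = 20
right sensor world pos = (4, 4); dR² = 8
sL = 120/20 = 6
sR = 120/8 = 15
mL = -1/2·sL + -1/2·sR = -21/2
mR = 0·sL + 1·sR = 15

6 15 -21/2 15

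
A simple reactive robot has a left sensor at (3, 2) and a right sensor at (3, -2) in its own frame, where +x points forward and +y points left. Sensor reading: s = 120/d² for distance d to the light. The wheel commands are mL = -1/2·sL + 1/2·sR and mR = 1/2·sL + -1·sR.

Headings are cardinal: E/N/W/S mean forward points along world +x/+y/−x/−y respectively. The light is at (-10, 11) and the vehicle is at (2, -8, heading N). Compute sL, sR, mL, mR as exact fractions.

left sensor world pos  = (0, -5); dL² = 356
right sensor world pos = (4, -5); dR² = 452
sL = 120/356 = 30/89
sR = 120/452 = 30/113
mL = -1/2·sL + 1/2·sR = -360/10057
mR = 1/2·sL + -1·sR = -975/10057

30/89 30/113 -360/10057 -975/10057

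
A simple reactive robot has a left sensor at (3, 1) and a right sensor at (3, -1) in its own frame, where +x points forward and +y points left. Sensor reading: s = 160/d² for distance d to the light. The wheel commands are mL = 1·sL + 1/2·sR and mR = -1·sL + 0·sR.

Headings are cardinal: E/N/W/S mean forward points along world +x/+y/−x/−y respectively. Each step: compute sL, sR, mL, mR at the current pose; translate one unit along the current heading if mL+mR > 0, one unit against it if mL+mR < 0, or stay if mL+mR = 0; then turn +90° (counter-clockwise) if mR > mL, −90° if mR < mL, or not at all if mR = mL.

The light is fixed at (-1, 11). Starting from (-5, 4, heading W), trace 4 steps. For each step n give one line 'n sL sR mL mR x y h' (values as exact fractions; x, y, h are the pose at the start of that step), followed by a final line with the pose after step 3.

n=0: pose=(-5,4,W); sL=160/113, sR=32/17; mL=4528/1921, mR=-160/113; mL+mR=16/17 → advance +1; mR−mL=-7248/1921 → turn -1·90°
n=1: pose=(-6,4,N); sL=40/13, sR=5; mL=145/26, mR=-40/13; mL+mR=5/2 → advance +1; mR−mL=-225/26 → turn -1·90°
n=2: pose=(-6,5,E); sL=160/29, sR=160/53; mL=10800/1537, mR=-160/29; mL+mR=80/53 → advance +1; mR−mL=-19280/1537 → turn -1·90°
n=3: pose=(-5,5,S); sL=16/9, sR=80/53; mL=1208/477, mR=-16/9; mL+mR=40/53 → advance +1; mR−mL=-2056/477 → turn -1·90°

0 160/113 32/17 4528/1921 -160/113 -5 4 W
1 40/13 5 145/26 -40/13 -6 4 N
2 160/29 160/53 10800/1537 -160/29 -6 5 E
3 16/9 80/53 1208/477 -16/9 -5 5 S
final -5 4 W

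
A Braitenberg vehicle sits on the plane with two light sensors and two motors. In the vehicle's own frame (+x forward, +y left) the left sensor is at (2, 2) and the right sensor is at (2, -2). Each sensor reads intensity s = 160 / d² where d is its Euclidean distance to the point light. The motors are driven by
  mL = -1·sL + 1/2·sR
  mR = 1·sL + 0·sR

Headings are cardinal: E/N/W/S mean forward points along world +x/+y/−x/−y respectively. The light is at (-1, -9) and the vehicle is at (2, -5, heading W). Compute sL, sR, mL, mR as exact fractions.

left sensor world pos  = (0, -7); dL² = 5
right sensor world pos = (0, -3); dR² = 37
sL = 160/5 = 32
sR = 160/37 = 160/37
mL = -1·sL + 1/2·sR = -1104/37
mR = 1·sL + 0·sR = 32

32 160/37 -1104/37 32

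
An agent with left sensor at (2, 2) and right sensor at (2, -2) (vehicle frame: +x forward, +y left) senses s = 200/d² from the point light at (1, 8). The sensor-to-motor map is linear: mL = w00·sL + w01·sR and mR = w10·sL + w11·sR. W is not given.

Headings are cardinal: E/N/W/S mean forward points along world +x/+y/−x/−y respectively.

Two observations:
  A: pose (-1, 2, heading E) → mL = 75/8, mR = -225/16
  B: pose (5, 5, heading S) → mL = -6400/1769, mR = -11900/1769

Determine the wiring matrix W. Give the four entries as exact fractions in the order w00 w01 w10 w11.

obs A: pose=(-1,2,E) → sL=25/2, sR=25/8, mL=75/8, mR=-225/16
obs B: pose=(5,5,S) → sL=200/61, sR=200/29, mL=-6400/1769, mR=-11900/1769
sensor matrix S = [[25/2, 25/8], [200/61, 200/29]]; det S = 134375/1769
solve [mL_A; mL_B] = S·[w00; w01] and [mR_A; mR_B] = S·[w10; w11]:
  w00 = 1, w01 = -1, w10 = -1, w11 = -1/2

1 -1 -1 -1/2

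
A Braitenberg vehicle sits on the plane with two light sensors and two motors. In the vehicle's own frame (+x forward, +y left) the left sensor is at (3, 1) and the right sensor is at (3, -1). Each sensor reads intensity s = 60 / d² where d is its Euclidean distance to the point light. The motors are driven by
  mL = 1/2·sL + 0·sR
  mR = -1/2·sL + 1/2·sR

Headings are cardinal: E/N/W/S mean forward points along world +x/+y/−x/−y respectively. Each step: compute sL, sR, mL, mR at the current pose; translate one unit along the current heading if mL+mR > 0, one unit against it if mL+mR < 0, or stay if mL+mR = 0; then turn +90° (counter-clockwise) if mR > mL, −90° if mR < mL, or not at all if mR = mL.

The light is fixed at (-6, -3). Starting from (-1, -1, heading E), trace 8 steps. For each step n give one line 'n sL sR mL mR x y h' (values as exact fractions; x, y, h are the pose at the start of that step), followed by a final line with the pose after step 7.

0 60/73 12/13 30/73 48/949 -1 -1 E
1 6/5 30/13 3/5 36/65 0 -1 S
2 20/3 60/13 10/3 -40/39 0 -2 W
3 15/8 15/13 15/16 -75/208 -1 -2 N
4 60/73 12/13 30/73 48/949 -1 -1 E
5 6/5 30/13 3/5 36/65 0 -1 S
6 20/3 60/13 10/3 -40/39 0 -2 W
7 15/8 15/13 15/16 -75/208 -1 -2 N
final -1 -1 E

n=0: pose=(-1,-1,E); sL=60/73, sR=12/13; mL=30/73, mR=48/949; mL+mR=6/13 → advance +1; mR−mL=-342/949 → turn -1·90°
n=1: pose=(0,-1,S); sL=6/5, sR=30/13; mL=3/5, mR=36/65; mL+mR=15/13 → advance +1; mR−mL=-3/65 → turn -1·90°
n=2: pose=(0,-2,W); sL=20/3, sR=60/13; mL=10/3, mR=-40/39; mL+mR=30/13 → advance +1; mR−mL=-170/39 → turn -1·90°
n=3: pose=(-1,-2,N); sL=15/8, sR=15/13; mL=15/16, mR=-75/208; mL+mR=15/26 → advance +1; mR−mL=-135/104 → turn -1·90°
n=4: pose=(-1,-1,E); sL=60/73, sR=12/13; mL=30/73, mR=48/949; mL+mR=6/13 → advance +1; mR−mL=-342/949 → turn -1·90°
n=5: pose=(0,-1,S); sL=6/5, sR=30/13; mL=3/5, mR=36/65; mL+mR=15/13 → advance +1; mR−mL=-3/65 → turn -1·90°
n=6: pose=(0,-2,W); sL=20/3, sR=60/13; mL=10/3, mR=-40/39; mL+mR=30/13 → advance +1; mR−mL=-170/39 → turn -1·90°
n=7: pose=(-1,-2,N); sL=15/8, sR=15/13; mL=15/16, mR=-75/208; mL+mR=15/26 → advance +1; mR−mL=-135/104 → turn -1·90°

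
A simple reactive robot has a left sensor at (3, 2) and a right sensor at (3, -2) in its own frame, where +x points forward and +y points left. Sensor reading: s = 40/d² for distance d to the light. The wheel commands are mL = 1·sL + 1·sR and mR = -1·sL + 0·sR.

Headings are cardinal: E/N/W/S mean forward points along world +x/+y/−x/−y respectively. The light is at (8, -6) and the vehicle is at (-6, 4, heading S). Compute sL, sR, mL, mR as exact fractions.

40/193 8/61 3984/11773 -40/193

left sensor world pos  = (-4, 1); dL² = 193
right sensor world pos = (-8, 1); dR² = 305
sL = 40/193 = 40/193
sR = 40/305 = 8/61
mL = 1·sL + 1·sR = 3984/11773
mR = -1·sL + 0·sR = -40/193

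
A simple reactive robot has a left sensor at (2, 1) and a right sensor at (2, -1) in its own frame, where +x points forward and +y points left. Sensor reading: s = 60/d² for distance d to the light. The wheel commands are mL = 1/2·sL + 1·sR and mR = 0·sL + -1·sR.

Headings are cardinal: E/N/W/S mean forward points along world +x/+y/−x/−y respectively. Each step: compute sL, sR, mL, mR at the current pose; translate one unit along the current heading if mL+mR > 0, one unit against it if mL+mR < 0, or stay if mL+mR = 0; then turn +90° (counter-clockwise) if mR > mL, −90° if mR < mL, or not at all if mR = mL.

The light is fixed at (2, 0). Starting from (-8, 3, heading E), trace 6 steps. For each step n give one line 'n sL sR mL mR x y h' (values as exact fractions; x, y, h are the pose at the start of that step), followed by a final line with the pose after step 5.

0 3/4 15/17 171/136 -15/17 -8 3 E
1 12/13 60/101 1386/1313 -60/101 -7 3 S
2 30/61 6/13 561/793 -6/13 -7 2 W
3 60/137 60/97 11130/13289 -60/97 -8 2 N
4 3/4 15/17 171/136 -15/17 -8 3 E
5 12/13 60/101 1386/1313 -60/101 -7 3 S
final -7 2 W

n=0: pose=(-8,3,E); sL=3/4, sR=15/17; mL=171/136, mR=-15/17; mL+mR=3/8 → advance +1; mR−mL=-291/136 → turn -1·90°
n=1: pose=(-7,3,S); sL=12/13, sR=60/101; mL=1386/1313, mR=-60/101; mL+mR=6/13 → advance +1; mR−mL=-2166/1313 → turn -1·90°
n=2: pose=(-7,2,W); sL=30/61, sR=6/13; mL=561/793, mR=-6/13; mL+mR=15/61 → advance +1; mR−mL=-927/793 → turn -1·90°
n=3: pose=(-8,2,N); sL=60/137, sR=60/97; mL=11130/13289, mR=-60/97; mL+mR=30/137 → advance +1; mR−mL=-19350/13289 → turn -1·90°
n=4: pose=(-8,3,E); sL=3/4, sR=15/17; mL=171/136, mR=-15/17; mL+mR=3/8 → advance +1; mR−mL=-291/136 → turn -1·90°
n=5: pose=(-7,3,S); sL=12/13, sR=60/101; mL=1386/1313, mR=-60/101; mL+mR=6/13 → advance +1; mR−mL=-2166/1313 → turn -1·90°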